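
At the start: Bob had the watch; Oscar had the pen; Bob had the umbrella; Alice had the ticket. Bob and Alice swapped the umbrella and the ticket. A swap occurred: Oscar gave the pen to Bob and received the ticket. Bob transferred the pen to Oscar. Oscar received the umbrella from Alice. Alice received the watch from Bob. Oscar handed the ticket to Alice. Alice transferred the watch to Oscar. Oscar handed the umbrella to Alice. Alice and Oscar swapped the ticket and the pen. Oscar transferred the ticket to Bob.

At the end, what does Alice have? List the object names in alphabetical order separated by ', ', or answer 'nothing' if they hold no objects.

Tracking all object holders:
Start: watch:Bob, pen:Oscar, umbrella:Bob, ticket:Alice
Event 1 (swap umbrella<->ticket: now umbrella:Alice, ticket:Bob). State: watch:Bob, pen:Oscar, umbrella:Alice, ticket:Bob
Event 2 (swap pen<->ticket: now pen:Bob, ticket:Oscar). State: watch:Bob, pen:Bob, umbrella:Alice, ticket:Oscar
Event 3 (give pen: Bob -> Oscar). State: watch:Bob, pen:Oscar, umbrella:Alice, ticket:Oscar
Event 4 (give umbrella: Alice -> Oscar). State: watch:Bob, pen:Oscar, umbrella:Oscar, ticket:Oscar
Event 5 (give watch: Bob -> Alice). State: watch:Alice, pen:Oscar, umbrella:Oscar, ticket:Oscar
Event 6 (give ticket: Oscar -> Alice). State: watch:Alice, pen:Oscar, umbrella:Oscar, ticket:Alice
Event 7 (give watch: Alice -> Oscar). State: watch:Oscar, pen:Oscar, umbrella:Oscar, ticket:Alice
Event 8 (give umbrella: Oscar -> Alice). State: watch:Oscar, pen:Oscar, umbrella:Alice, ticket:Alice
Event 9 (swap ticket<->pen: now ticket:Oscar, pen:Alice). State: watch:Oscar, pen:Alice, umbrella:Alice, ticket:Oscar
Event 10 (give ticket: Oscar -> Bob). State: watch:Oscar, pen:Alice, umbrella:Alice, ticket:Bob

Final state: watch:Oscar, pen:Alice, umbrella:Alice, ticket:Bob
Alice holds: pen, umbrella.

Answer: pen, umbrella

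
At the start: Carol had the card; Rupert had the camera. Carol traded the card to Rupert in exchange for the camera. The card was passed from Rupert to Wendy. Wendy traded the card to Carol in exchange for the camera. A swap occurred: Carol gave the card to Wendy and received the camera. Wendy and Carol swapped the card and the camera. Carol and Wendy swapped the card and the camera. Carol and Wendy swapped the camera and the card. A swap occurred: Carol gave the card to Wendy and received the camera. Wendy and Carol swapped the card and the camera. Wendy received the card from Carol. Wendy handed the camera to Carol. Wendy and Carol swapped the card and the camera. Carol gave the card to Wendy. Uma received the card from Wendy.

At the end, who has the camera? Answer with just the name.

Answer: Wendy

Derivation:
Tracking all object holders:
Start: card:Carol, camera:Rupert
Event 1 (swap card<->camera: now card:Rupert, camera:Carol). State: card:Rupert, camera:Carol
Event 2 (give card: Rupert -> Wendy). State: card:Wendy, camera:Carol
Event 3 (swap card<->camera: now card:Carol, camera:Wendy). State: card:Carol, camera:Wendy
Event 4 (swap card<->camera: now card:Wendy, camera:Carol). State: card:Wendy, camera:Carol
Event 5 (swap card<->camera: now card:Carol, camera:Wendy). State: card:Carol, camera:Wendy
Event 6 (swap card<->camera: now card:Wendy, camera:Carol). State: card:Wendy, camera:Carol
Event 7 (swap camera<->card: now camera:Wendy, card:Carol). State: card:Carol, camera:Wendy
Event 8 (swap card<->camera: now card:Wendy, camera:Carol). State: card:Wendy, camera:Carol
Event 9 (swap card<->camera: now card:Carol, camera:Wendy). State: card:Carol, camera:Wendy
Event 10 (give card: Carol -> Wendy). State: card:Wendy, camera:Wendy
Event 11 (give camera: Wendy -> Carol). State: card:Wendy, camera:Carol
Event 12 (swap card<->camera: now card:Carol, camera:Wendy). State: card:Carol, camera:Wendy
Event 13 (give card: Carol -> Wendy). State: card:Wendy, camera:Wendy
Event 14 (give card: Wendy -> Uma). State: card:Uma, camera:Wendy

Final state: card:Uma, camera:Wendy
The camera is held by Wendy.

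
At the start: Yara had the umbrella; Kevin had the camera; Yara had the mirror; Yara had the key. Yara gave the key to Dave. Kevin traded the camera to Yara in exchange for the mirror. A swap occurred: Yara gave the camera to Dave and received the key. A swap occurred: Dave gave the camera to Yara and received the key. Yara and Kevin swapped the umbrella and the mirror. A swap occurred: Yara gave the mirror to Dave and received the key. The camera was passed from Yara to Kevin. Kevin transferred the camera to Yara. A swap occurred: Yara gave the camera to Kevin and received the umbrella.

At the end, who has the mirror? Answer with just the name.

Tracking all object holders:
Start: umbrella:Yara, camera:Kevin, mirror:Yara, key:Yara
Event 1 (give key: Yara -> Dave). State: umbrella:Yara, camera:Kevin, mirror:Yara, key:Dave
Event 2 (swap camera<->mirror: now camera:Yara, mirror:Kevin). State: umbrella:Yara, camera:Yara, mirror:Kevin, key:Dave
Event 3 (swap camera<->key: now camera:Dave, key:Yara). State: umbrella:Yara, camera:Dave, mirror:Kevin, key:Yara
Event 4 (swap camera<->key: now camera:Yara, key:Dave). State: umbrella:Yara, camera:Yara, mirror:Kevin, key:Dave
Event 5 (swap umbrella<->mirror: now umbrella:Kevin, mirror:Yara). State: umbrella:Kevin, camera:Yara, mirror:Yara, key:Dave
Event 6 (swap mirror<->key: now mirror:Dave, key:Yara). State: umbrella:Kevin, camera:Yara, mirror:Dave, key:Yara
Event 7 (give camera: Yara -> Kevin). State: umbrella:Kevin, camera:Kevin, mirror:Dave, key:Yara
Event 8 (give camera: Kevin -> Yara). State: umbrella:Kevin, camera:Yara, mirror:Dave, key:Yara
Event 9 (swap camera<->umbrella: now camera:Kevin, umbrella:Yara). State: umbrella:Yara, camera:Kevin, mirror:Dave, key:Yara

Final state: umbrella:Yara, camera:Kevin, mirror:Dave, key:Yara
The mirror is held by Dave.

Answer: Dave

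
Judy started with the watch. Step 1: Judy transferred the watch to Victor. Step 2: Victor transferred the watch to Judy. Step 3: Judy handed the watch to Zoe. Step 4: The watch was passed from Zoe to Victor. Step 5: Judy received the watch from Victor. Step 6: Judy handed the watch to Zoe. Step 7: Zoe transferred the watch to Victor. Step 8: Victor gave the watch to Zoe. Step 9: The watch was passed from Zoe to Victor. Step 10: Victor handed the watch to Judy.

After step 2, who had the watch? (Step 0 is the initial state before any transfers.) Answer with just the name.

Answer: Judy

Derivation:
Tracking the watch holder through step 2:
After step 0 (start): Judy
After step 1: Victor
After step 2: Judy

At step 2, the holder is Judy.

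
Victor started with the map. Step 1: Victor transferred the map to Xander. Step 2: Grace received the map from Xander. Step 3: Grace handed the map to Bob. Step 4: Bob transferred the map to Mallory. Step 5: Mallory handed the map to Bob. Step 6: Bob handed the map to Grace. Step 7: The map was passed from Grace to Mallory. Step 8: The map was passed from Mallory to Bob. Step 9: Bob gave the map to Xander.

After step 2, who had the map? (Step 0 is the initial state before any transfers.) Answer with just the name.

Answer: Grace

Derivation:
Tracking the map holder through step 2:
After step 0 (start): Victor
After step 1: Xander
After step 2: Grace

At step 2, the holder is Grace.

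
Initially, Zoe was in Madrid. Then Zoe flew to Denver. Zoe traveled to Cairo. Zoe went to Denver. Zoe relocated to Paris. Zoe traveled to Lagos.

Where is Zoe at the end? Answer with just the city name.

Tracking Zoe's location:
Start: Zoe is in Madrid.
After move 1: Madrid -> Denver. Zoe is in Denver.
After move 2: Denver -> Cairo. Zoe is in Cairo.
After move 3: Cairo -> Denver. Zoe is in Denver.
After move 4: Denver -> Paris. Zoe is in Paris.
After move 5: Paris -> Lagos. Zoe is in Lagos.

Answer: Lagos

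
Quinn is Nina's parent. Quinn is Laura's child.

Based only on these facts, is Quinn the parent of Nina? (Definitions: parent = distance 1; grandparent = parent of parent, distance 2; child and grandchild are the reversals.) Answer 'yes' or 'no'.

Answer: yes

Derivation:
Reconstructing the parent chain from the given facts:
  Laura -> Quinn -> Nina
(each arrow means 'parent of the next')
Positions in the chain (0 = top):
  position of Laura: 0
  position of Quinn: 1
  position of Nina: 2

Quinn is at position 1, Nina is at position 2; signed distance (j - i) = 1.
'parent' requires j - i = 1. Actual distance is 1, so the relation HOLDS.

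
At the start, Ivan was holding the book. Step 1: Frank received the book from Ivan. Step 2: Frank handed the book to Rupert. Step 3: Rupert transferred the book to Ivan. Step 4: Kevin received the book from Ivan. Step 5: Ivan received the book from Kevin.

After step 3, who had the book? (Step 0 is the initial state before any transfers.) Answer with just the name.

Tracking the book holder through step 3:
After step 0 (start): Ivan
After step 1: Frank
After step 2: Rupert
After step 3: Ivan

At step 3, the holder is Ivan.

Answer: Ivan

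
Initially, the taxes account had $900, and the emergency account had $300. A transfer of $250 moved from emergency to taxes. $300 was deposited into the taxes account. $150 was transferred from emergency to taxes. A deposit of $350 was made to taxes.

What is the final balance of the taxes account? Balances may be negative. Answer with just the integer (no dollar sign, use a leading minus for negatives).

Answer: 1950

Derivation:
Tracking account balances step by step:
Start: taxes=900, emergency=300
Event 1 (transfer 250 emergency -> taxes): emergency: 300 - 250 = 50, taxes: 900 + 250 = 1150. Balances: taxes=1150, emergency=50
Event 2 (deposit 300 to taxes): taxes: 1150 + 300 = 1450. Balances: taxes=1450, emergency=50
Event 3 (transfer 150 emergency -> taxes): emergency: 50 - 150 = -100, taxes: 1450 + 150 = 1600. Balances: taxes=1600, emergency=-100
Event 4 (deposit 350 to taxes): taxes: 1600 + 350 = 1950. Balances: taxes=1950, emergency=-100

Final balance of taxes: 1950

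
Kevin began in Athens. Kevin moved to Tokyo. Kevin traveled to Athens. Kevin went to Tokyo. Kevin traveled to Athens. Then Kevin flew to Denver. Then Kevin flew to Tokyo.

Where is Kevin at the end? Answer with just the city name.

Answer: Tokyo

Derivation:
Tracking Kevin's location:
Start: Kevin is in Athens.
After move 1: Athens -> Tokyo. Kevin is in Tokyo.
After move 2: Tokyo -> Athens. Kevin is in Athens.
After move 3: Athens -> Tokyo. Kevin is in Tokyo.
After move 4: Tokyo -> Athens. Kevin is in Athens.
After move 5: Athens -> Denver. Kevin is in Denver.
After move 6: Denver -> Tokyo. Kevin is in Tokyo.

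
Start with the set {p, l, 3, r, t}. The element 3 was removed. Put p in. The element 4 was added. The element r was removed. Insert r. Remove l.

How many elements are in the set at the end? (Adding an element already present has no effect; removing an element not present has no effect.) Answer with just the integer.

Tracking the set through each operation:
Start: {3, l, p, r, t}
Event 1 (remove 3): removed. Set: {l, p, r, t}
Event 2 (add p): already present, no change. Set: {l, p, r, t}
Event 3 (add 4): added. Set: {4, l, p, r, t}
Event 4 (remove r): removed. Set: {4, l, p, t}
Event 5 (add r): added. Set: {4, l, p, r, t}
Event 6 (remove l): removed. Set: {4, p, r, t}

Final set: {4, p, r, t} (size 4)

Answer: 4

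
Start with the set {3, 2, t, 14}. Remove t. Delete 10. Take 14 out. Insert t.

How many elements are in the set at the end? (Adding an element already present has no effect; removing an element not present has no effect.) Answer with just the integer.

Tracking the set through each operation:
Start: {14, 2, 3, t}
Event 1 (remove t): removed. Set: {14, 2, 3}
Event 2 (remove 10): not present, no change. Set: {14, 2, 3}
Event 3 (remove 14): removed. Set: {2, 3}
Event 4 (add t): added. Set: {2, 3, t}

Final set: {2, 3, t} (size 3)

Answer: 3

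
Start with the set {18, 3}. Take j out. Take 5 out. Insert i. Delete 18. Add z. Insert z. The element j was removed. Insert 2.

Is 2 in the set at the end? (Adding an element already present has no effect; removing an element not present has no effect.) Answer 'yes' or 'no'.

Tracking the set through each operation:
Start: {18, 3}
Event 1 (remove j): not present, no change. Set: {18, 3}
Event 2 (remove 5): not present, no change. Set: {18, 3}
Event 3 (add i): added. Set: {18, 3, i}
Event 4 (remove 18): removed. Set: {3, i}
Event 5 (add z): added. Set: {3, i, z}
Event 6 (add z): already present, no change. Set: {3, i, z}
Event 7 (remove j): not present, no change. Set: {3, i, z}
Event 8 (add 2): added. Set: {2, 3, i, z}

Final set: {2, 3, i, z} (size 4)
2 is in the final set.

Answer: yes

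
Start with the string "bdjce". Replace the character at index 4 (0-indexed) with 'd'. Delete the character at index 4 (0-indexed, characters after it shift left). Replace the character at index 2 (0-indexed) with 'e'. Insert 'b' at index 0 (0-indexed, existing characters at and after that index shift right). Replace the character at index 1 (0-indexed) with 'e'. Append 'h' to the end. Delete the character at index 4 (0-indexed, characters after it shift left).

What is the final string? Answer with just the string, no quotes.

Answer: bedeh

Derivation:
Applying each edit step by step:
Start: "bdjce"
Op 1 (replace idx 4: 'e' -> 'd'): "bdjce" -> "bdjcd"
Op 2 (delete idx 4 = 'd'): "bdjcd" -> "bdjc"
Op 3 (replace idx 2: 'j' -> 'e'): "bdjc" -> "bdec"
Op 4 (insert 'b' at idx 0): "bdec" -> "bbdec"
Op 5 (replace idx 1: 'b' -> 'e'): "bbdec" -> "bedec"
Op 6 (append 'h'): "bedec" -> "bedech"
Op 7 (delete idx 4 = 'c'): "bedech" -> "bedeh"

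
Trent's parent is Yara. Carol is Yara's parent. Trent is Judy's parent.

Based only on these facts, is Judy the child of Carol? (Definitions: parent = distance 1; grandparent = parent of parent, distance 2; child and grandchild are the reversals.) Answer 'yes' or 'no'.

Reconstructing the parent chain from the given facts:
  Carol -> Yara -> Trent -> Judy
(each arrow means 'parent of the next')
Positions in the chain (0 = top):
  position of Carol: 0
  position of Yara: 1
  position of Trent: 2
  position of Judy: 3

Judy is at position 3, Carol is at position 0; signed distance (j - i) = -3.
'child' requires j - i = -1. Actual distance is -3, so the relation does NOT hold.

Answer: no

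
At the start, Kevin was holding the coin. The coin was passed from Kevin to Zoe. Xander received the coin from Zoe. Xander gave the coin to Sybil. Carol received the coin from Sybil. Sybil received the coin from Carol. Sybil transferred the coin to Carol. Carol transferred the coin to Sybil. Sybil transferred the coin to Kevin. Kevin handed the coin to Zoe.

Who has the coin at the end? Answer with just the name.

Tracking the coin through each event:
Start: Kevin has the coin.
After event 1: Zoe has the coin.
After event 2: Xander has the coin.
After event 3: Sybil has the coin.
After event 4: Carol has the coin.
After event 5: Sybil has the coin.
After event 6: Carol has the coin.
After event 7: Sybil has the coin.
After event 8: Kevin has the coin.
After event 9: Zoe has the coin.

Answer: Zoe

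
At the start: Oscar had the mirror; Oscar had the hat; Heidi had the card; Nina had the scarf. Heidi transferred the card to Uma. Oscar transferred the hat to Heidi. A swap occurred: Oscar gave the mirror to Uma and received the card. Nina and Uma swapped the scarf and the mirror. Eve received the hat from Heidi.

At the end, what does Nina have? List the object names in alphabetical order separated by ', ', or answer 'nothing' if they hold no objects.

Answer: mirror

Derivation:
Tracking all object holders:
Start: mirror:Oscar, hat:Oscar, card:Heidi, scarf:Nina
Event 1 (give card: Heidi -> Uma). State: mirror:Oscar, hat:Oscar, card:Uma, scarf:Nina
Event 2 (give hat: Oscar -> Heidi). State: mirror:Oscar, hat:Heidi, card:Uma, scarf:Nina
Event 3 (swap mirror<->card: now mirror:Uma, card:Oscar). State: mirror:Uma, hat:Heidi, card:Oscar, scarf:Nina
Event 4 (swap scarf<->mirror: now scarf:Uma, mirror:Nina). State: mirror:Nina, hat:Heidi, card:Oscar, scarf:Uma
Event 5 (give hat: Heidi -> Eve). State: mirror:Nina, hat:Eve, card:Oscar, scarf:Uma

Final state: mirror:Nina, hat:Eve, card:Oscar, scarf:Uma
Nina holds: mirror.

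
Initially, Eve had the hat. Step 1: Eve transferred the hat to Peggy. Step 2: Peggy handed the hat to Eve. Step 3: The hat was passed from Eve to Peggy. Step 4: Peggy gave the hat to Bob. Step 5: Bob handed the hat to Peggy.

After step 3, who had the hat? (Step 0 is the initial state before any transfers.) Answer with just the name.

Tracking the hat holder through step 3:
After step 0 (start): Eve
After step 1: Peggy
After step 2: Eve
After step 3: Peggy

At step 3, the holder is Peggy.

Answer: Peggy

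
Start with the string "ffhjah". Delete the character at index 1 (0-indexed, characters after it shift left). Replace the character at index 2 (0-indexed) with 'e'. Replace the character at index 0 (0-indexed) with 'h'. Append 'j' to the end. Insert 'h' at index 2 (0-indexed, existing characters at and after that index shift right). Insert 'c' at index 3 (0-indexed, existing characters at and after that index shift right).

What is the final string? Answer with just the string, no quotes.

Answer: hhhceahj

Derivation:
Applying each edit step by step:
Start: "ffhjah"
Op 1 (delete idx 1 = 'f'): "ffhjah" -> "fhjah"
Op 2 (replace idx 2: 'j' -> 'e'): "fhjah" -> "fheah"
Op 3 (replace idx 0: 'f' -> 'h'): "fheah" -> "hheah"
Op 4 (append 'j'): "hheah" -> "hheahj"
Op 5 (insert 'h' at idx 2): "hheahj" -> "hhheahj"
Op 6 (insert 'c' at idx 3): "hhheahj" -> "hhhceahj"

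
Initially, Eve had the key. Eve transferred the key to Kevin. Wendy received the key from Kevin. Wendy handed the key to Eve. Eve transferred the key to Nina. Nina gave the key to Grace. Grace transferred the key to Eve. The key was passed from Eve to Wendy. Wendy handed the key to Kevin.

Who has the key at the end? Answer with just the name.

Tracking the key through each event:
Start: Eve has the key.
After event 1: Kevin has the key.
After event 2: Wendy has the key.
After event 3: Eve has the key.
After event 4: Nina has the key.
After event 5: Grace has the key.
After event 6: Eve has the key.
After event 7: Wendy has the key.
After event 8: Kevin has the key.

Answer: Kevin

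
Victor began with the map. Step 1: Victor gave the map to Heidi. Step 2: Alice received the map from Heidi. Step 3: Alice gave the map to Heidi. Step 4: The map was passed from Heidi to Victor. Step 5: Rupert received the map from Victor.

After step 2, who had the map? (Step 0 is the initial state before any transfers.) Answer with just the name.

Answer: Alice

Derivation:
Tracking the map holder through step 2:
After step 0 (start): Victor
After step 1: Heidi
After step 2: Alice

At step 2, the holder is Alice.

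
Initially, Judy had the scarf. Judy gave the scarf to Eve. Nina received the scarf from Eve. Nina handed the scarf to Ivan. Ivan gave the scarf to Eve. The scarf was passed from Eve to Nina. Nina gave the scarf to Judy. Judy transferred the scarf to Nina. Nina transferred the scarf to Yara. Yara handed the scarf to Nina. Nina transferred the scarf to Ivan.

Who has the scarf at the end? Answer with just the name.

Tracking the scarf through each event:
Start: Judy has the scarf.
After event 1: Eve has the scarf.
After event 2: Nina has the scarf.
After event 3: Ivan has the scarf.
After event 4: Eve has the scarf.
After event 5: Nina has the scarf.
After event 6: Judy has the scarf.
After event 7: Nina has the scarf.
After event 8: Yara has the scarf.
After event 9: Nina has the scarf.
After event 10: Ivan has the scarf.

Answer: Ivan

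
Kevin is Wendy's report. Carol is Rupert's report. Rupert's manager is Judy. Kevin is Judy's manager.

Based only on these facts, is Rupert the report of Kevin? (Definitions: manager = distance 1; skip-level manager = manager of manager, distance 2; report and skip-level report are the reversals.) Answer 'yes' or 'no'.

Answer: no

Derivation:
Reconstructing the manager chain from the given facts:
  Wendy -> Kevin -> Judy -> Rupert -> Carol
(each arrow means 'manager of the next')
Positions in the chain (0 = top):
  position of Wendy: 0
  position of Kevin: 1
  position of Judy: 2
  position of Rupert: 3
  position of Carol: 4

Rupert is at position 3, Kevin is at position 1; signed distance (j - i) = -2.
'report' requires j - i = -1. Actual distance is -2, so the relation does NOT hold.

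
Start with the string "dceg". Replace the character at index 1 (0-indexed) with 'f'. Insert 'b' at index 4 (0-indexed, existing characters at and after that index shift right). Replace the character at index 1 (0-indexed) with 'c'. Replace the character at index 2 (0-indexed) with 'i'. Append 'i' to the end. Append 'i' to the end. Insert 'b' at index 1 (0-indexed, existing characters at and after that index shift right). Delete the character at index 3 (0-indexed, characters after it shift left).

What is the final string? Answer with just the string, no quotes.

Answer: dbcgbii

Derivation:
Applying each edit step by step:
Start: "dceg"
Op 1 (replace idx 1: 'c' -> 'f'): "dceg" -> "dfeg"
Op 2 (insert 'b' at idx 4): "dfeg" -> "dfegb"
Op 3 (replace idx 1: 'f' -> 'c'): "dfegb" -> "dcegb"
Op 4 (replace idx 2: 'e' -> 'i'): "dcegb" -> "dcigb"
Op 5 (append 'i'): "dcigb" -> "dcigbi"
Op 6 (append 'i'): "dcigbi" -> "dcigbii"
Op 7 (insert 'b' at idx 1): "dcigbii" -> "dbcigbii"
Op 8 (delete idx 3 = 'i'): "dbcigbii" -> "dbcgbii"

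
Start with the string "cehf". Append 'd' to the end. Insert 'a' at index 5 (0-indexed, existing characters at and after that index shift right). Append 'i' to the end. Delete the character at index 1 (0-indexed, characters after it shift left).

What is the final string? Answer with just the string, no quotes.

Answer: chfdai

Derivation:
Applying each edit step by step:
Start: "cehf"
Op 1 (append 'd'): "cehf" -> "cehfd"
Op 2 (insert 'a' at idx 5): "cehfd" -> "cehfda"
Op 3 (append 'i'): "cehfda" -> "cehfdai"
Op 4 (delete idx 1 = 'e'): "cehfdai" -> "chfdai"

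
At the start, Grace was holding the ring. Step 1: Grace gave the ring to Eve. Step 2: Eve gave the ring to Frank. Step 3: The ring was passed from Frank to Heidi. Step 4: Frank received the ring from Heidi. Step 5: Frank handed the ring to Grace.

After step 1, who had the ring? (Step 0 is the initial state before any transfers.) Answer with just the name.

Tracking the ring holder through step 1:
After step 0 (start): Grace
After step 1: Eve

At step 1, the holder is Eve.

Answer: Eve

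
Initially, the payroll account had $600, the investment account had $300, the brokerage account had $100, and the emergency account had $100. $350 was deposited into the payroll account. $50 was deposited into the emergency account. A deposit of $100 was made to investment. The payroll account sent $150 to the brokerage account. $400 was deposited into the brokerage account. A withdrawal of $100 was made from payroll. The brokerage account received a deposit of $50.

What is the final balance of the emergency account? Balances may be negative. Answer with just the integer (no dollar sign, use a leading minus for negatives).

Tracking account balances step by step:
Start: payroll=600, investment=300, brokerage=100, emergency=100
Event 1 (deposit 350 to payroll): payroll: 600 + 350 = 950. Balances: payroll=950, investment=300, brokerage=100, emergency=100
Event 2 (deposit 50 to emergency): emergency: 100 + 50 = 150. Balances: payroll=950, investment=300, brokerage=100, emergency=150
Event 3 (deposit 100 to investment): investment: 300 + 100 = 400. Balances: payroll=950, investment=400, brokerage=100, emergency=150
Event 4 (transfer 150 payroll -> brokerage): payroll: 950 - 150 = 800, brokerage: 100 + 150 = 250. Balances: payroll=800, investment=400, brokerage=250, emergency=150
Event 5 (deposit 400 to brokerage): brokerage: 250 + 400 = 650. Balances: payroll=800, investment=400, brokerage=650, emergency=150
Event 6 (withdraw 100 from payroll): payroll: 800 - 100 = 700. Balances: payroll=700, investment=400, brokerage=650, emergency=150
Event 7 (deposit 50 to brokerage): brokerage: 650 + 50 = 700. Balances: payroll=700, investment=400, brokerage=700, emergency=150

Final balance of emergency: 150

Answer: 150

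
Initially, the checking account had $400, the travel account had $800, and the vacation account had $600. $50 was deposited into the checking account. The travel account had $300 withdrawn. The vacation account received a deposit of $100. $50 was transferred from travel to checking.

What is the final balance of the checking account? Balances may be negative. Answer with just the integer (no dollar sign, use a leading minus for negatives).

Tracking account balances step by step:
Start: checking=400, travel=800, vacation=600
Event 1 (deposit 50 to checking): checking: 400 + 50 = 450. Balances: checking=450, travel=800, vacation=600
Event 2 (withdraw 300 from travel): travel: 800 - 300 = 500. Balances: checking=450, travel=500, vacation=600
Event 3 (deposit 100 to vacation): vacation: 600 + 100 = 700. Balances: checking=450, travel=500, vacation=700
Event 4 (transfer 50 travel -> checking): travel: 500 - 50 = 450, checking: 450 + 50 = 500. Balances: checking=500, travel=450, vacation=700

Final balance of checking: 500

Answer: 500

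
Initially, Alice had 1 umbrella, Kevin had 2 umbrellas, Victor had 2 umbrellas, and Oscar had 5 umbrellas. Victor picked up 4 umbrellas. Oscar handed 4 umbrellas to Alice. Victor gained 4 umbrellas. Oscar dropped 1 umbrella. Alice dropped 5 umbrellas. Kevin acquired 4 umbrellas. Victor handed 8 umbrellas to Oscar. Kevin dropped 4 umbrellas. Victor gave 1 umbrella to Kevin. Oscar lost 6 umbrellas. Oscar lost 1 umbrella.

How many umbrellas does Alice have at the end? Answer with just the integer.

Answer: 0

Derivation:
Tracking counts step by step:
Start: Alice=1, Kevin=2, Victor=2, Oscar=5
Event 1 (Victor +4): Victor: 2 -> 6. State: Alice=1, Kevin=2, Victor=6, Oscar=5
Event 2 (Oscar -> Alice, 4): Oscar: 5 -> 1, Alice: 1 -> 5. State: Alice=5, Kevin=2, Victor=6, Oscar=1
Event 3 (Victor +4): Victor: 6 -> 10. State: Alice=5, Kevin=2, Victor=10, Oscar=1
Event 4 (Oscar -1): Oscar: 1 -> 0. State: Alice=5, Kevin=2, Victor=10, Oscar=0
Event 5 (Alice -5): Alice: 5 -> 0. State: Alice=0, Kevin=2, Victor=10, Oscar=0
Event 6 (Kevin +4): Kevin: 2 -> 6. State: Alice=0, Kevin=6, Victor=10, Oscar=0
Event 7 (Victor -> Oscar, 8): Victor: 10 -> 2, Oscar: 0 -> 8. State: Alice=0, Kevin=6, Victor=2, Oscar=8
Event 8 (Kevin -4): Kevin: 6 -> 2. State: Alice=0, Kevin=2, Victor=2, Oscar=8
Event 9 (Victor -> Kevin, 1): Victor: 2 -> 1, Kevin: 2 -> 3. State: Alice=0, Kevin=3, Victor=1, Oscar=8
Event 10 (Oscar -6): Oscar: 8 -> 2. State: Alice=0, Kevin=3, Victor=1, Oscar=2
Event 11 (Oscar -1): Oscar: 2 -> 1. State: Alice=0, Kevin=3, Victor=1, Oscar=1

Alice's final count: 0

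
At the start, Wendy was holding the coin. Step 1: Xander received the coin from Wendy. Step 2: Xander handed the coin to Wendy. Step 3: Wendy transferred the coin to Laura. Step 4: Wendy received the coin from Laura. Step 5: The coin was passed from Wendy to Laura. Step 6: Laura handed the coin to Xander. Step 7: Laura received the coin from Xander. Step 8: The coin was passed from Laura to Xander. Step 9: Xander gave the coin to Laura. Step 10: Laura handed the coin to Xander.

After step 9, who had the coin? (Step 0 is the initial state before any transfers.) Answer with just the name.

Tracking the coin holder through step 9:
After step 0 (start): Wendy
After step 1: Xander
After step 2: Wendy
After step 3: Laura
After step 4: Wendy
After step 5: Laura
After step 6: Xander
After step 7: Laura
After step 8: Xander
After step 9: Laura

At step 9, the holder is Laura.

Answer: Laura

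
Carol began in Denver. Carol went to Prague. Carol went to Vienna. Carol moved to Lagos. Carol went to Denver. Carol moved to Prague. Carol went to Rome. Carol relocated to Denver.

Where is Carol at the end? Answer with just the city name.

Tracking Carol's location:
Start: Carol is in Denver.
After move 1: Denver -> Prague. Carol is in Prague.
After move 2: Prague -> Vienna. Carol is in Vienna.
After move 3: Vienna -> Lagos. Carol is in Lagos.
After move 4: Lagos -> Denver. Carol is in Denver.
After move 5: Denver -> Prague. Carol is in Prague.
After move 6: Prague -> Rome. Carol is in Rome.
After move 7: Rome -> Denver. Carol is in Denver.

Answer: Denver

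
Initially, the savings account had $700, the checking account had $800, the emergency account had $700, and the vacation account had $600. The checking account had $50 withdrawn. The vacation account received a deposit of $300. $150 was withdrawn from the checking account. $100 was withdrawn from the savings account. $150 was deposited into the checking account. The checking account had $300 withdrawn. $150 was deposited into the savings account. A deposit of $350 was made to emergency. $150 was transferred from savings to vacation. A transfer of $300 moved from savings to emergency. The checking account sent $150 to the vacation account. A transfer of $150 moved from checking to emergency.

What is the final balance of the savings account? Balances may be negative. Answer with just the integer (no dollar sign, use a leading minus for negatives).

Tracking account balances step by step:
Start: savings=700, checking=800, emergency=700, vacation=600
Event 1 (withdraw 50 from checking): checking: 800 - 50 = 750. Balances: savings=700, checking=750, emergency=700, vacation=600
Event 2 (deposit 300 to vacation): vacation: 600 + 300 = 900. Balances: savings=700, checking=750, emergency=700, vacation=900
Event 3 (withdraw 150 from checking): checking: 750 - 150 = 600. Balances: savings=700, checking=600, emergency=700, vacation=900
Event 4 (withdraw 100 from savings): savings: 700 - 100 = 600. Balances: savings=600, checking=600, emergency=700, vacation=900
Event 5 (deposit 150 to checking): checking: 600 + 150 = 750. Balances: savings=600, checking=750, emergency=700, vacation=900
Event 6 (withdraw 300 from checking): checking: 750 - 300 = 450. Balances: savings=600, checking=450, emergency=700, vacation=900
Event 7 (deposit 150 to savings): savings: 600 + 150 = 750. Balances: savings=750, checking=450, emergency=700, vacation=900
Event 8 (deposit 350 to emergency): emergency: 700 + 350 = 1050. Balances: savings=750, checking=450, emergency=1050, vacation=900
Event 9 (transfer 150 savings -> vacation): savings: 750 - 150 = 600, vacation: 900 + 150 = 1050. Balances: savings=600, checking=450, emergency=1050, vacation=1050
Event 10 (transfer 300 savings -> emergency): savings: 600 - 300 = 300, emergency: 1050 + 300 = 1350. Balances: savings=300, checking=450, emergency=1350, vacation=1050
Event 11 (transfer 150 checking -> vacation): checking: 450 - 150 = 300, vacation: 1050 + 150 = 1200. Balances: savings=300, checking=300, emergency=1350, vacation=1200
Event 12 (transfer 150 checking -> emergency): checking: 300 - 150 = 150, emergency: 1350 + 150 = 1500. Balances: savings=300, checking=150, emergency=1500, vacation=1200

Final balance of savings: 300

Answer: 300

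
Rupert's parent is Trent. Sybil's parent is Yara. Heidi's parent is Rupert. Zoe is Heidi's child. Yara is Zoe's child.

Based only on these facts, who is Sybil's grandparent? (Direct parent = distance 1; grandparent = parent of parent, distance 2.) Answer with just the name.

Reconstructing the parent chain from the given facts:
  Trent -> Rupert -> Heidi -> Zoe -> Yara -> Sybil
(each arrow means 'parent of the next')
Positions in the chain (0 = top):
  position of Trent: 0
  position of Rupert: 1
  position of Heidi: 2
  position of Zoe: 3
  position of Yara: 4
  position of Sybil: 5

Sybil is at position 5; the grandparent is 2 steps up the chain, i.e. position 3: Zoe.

Answer: Zoe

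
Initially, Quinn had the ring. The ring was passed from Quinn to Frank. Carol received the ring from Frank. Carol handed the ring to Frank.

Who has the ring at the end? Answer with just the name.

Answer: Frank

Derivation:
Tracking the ring through each event:
Start: Quinn has the ring.
After event 1: Frank has the ring.
After event 2: Carol has the ring.
After event 3: Frank has the ring.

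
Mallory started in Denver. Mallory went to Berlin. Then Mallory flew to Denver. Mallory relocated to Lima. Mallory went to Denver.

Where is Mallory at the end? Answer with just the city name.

Answer: Denver

Derivation:
Tracking Mallory's location:
Start: Mallory is in Denver.
After move 1: Denver -> Berlin. Mallory is in Berlin.
After move 2: Berlin -> Denver. Mallory is in Denver.
After move 3: Denver -> Lima. Mallory is in Lima.
After move 4: Lima -> Denver. Mallory is in Denver.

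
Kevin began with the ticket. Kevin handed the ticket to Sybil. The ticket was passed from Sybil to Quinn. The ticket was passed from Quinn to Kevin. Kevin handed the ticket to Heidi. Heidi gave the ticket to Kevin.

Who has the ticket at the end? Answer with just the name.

Answer: Kevin

Derivation:
Tracking the ticket through each event:
Start: Kevin has the ticket.
After event 1: Sybil has the ticket.
After event 2: Quinn has the ticket.
After event 3: Kevin has the ticket.
After event 4: Heidi has the ticket.
After event 5: Kevin has the ticket.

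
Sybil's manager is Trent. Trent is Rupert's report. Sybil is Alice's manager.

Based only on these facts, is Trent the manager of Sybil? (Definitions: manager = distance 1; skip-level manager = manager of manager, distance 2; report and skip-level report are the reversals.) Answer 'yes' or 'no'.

Reconstructing the manager chain from the given facts:
  Rupert -> Trent -> Sybil -> Alice
(each arrow means 'manager of the next')
Positions in the chain (0 = top):
  position of Rupert: 0
  position of Trent: 1
  position of Sybil: 2
  position of Alice: 3

Trent is at position 1, Sybil is at position 2; signed distance (j - i) = 1.
'manager' requires j - i = 1. Actual distance is 1, so the relation HOLDS.

Answer: yes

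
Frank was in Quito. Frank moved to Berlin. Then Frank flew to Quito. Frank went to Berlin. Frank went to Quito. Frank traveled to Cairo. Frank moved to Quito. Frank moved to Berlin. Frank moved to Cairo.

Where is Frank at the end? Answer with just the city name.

Answer: Cairo

Derivation:
Tracking Frank's location:
Start: Frank is in Quito.
After move 1: Quito -> Berlin. Frank is in Berlin.
After move 2: Berlin -> Quito. Frank is in Quito.
After move 3: Quito -> Berlin. Frank is in Berlin.
After move 4: Berlin -> Quito. Frank is in Quito.
After move 5: Quito -> Cairo. Frank is in Cairo.
After move 6: Cairo -> Quito. Frank is in Quito.
After move 7: Quito -> Berlin. Frank is in Berlin.
After move 8: Berlin -> Cairo. Frank is in Cairo.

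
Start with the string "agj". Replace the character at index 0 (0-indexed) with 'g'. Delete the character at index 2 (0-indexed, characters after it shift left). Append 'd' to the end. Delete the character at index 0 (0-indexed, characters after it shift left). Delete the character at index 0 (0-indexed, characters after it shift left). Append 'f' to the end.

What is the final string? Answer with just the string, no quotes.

Answer: df

Derivation:
Applying each edit step by step:
Start: "agj"
Op 1 (replace idx 0: 'a' -> 'g'): "agj" -> "ggj"
Op 2 (delete idx 2 = 'j'): "ggj" -> "gg"
Op 3 (append 'd'): "gg" -> "ggd"
Op 4 (delete idx 0 = 'g'): "ggd" -> "gd"
Op 5 (delete idx 0 = 'g'): "gd" -> "d"
Op 6 (append 'f'): "d" -> "df"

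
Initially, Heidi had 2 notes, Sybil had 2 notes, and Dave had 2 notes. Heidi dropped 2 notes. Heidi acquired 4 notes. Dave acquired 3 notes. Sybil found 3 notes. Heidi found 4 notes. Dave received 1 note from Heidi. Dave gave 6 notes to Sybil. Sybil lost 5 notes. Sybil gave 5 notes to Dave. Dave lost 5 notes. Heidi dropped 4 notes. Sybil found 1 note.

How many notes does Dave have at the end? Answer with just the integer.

Tracking counts step by step:
Start: Heidi=2, Sybil=2, Dave=2
Event 1 (Heidi -2): Heidi: 2 -> 0. State: Heidi=0, Sybil=2, Dave=2
Event 2 (Heidi +4): Heidi: 0 -> 4. State: Heidi=4, Sybil=2, Dave=2
Event 3 (Dave +3): Dave: 2 -> 5. State: Heidi=4, Sybil=2, Dave=5
Event 4 (Sybil +3): Sybil: 2 -> 5. State: Heidi=4, Sybil=5, Dave=5
Event 5 (Heidi +4): Heidi: 4 -> 8. State: Heidi=8, Sybil=5, Dave=5
Event 6 (Heidi -> Dave, 1): Heidi: 8 -> 7, Dave: 5 -> 6. State: Heidi=7, Sybil=5, Dave=6
Event 7 (Dave -> Sybil, 6): Dave: 6 -> 0, Sybil: 5 -> 11. State: Heidi=7, Sybil=11, Dave=0
Event 8 (Sybil -5): Sybil: 11 -> 6. State: Heidi=7, Sybil=6, Dave=0
Event 9 (Sybil -> Dave, 5): Sybil: 6 -> 1, Dave: 0 -> 5. State: Heidi=7, Sybil=1, Dave=5
Event 10 (Dave -5): Dave: 5 -> 0. State: Heidi=7, Sybil=1, Dave=0
Event 11 (Heidi -4): Heidi: 7 -> 3. State: Heidi=3, Sybil=1, Dave=0
Event 12 (Sybil +1): Sybil: 1 -> 2. State: Heidi=3, Sybil=2, Dave=0

Dave's final count: 0

Answer: 0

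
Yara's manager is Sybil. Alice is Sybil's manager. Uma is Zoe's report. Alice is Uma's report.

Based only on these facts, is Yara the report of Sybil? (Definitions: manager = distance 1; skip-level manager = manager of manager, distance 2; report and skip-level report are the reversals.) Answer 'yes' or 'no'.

Reconstructing the manager chain from the given facts:
  Zoe -> Uma -> Alice -> Sybil -> Yara
(each arrow means 'manager of the next')
Positions in the chain (0 = top):
  position of Zoe: 0
  position of Uma: 1
  position of Alice: 2
  position of Sybil: 3
  position of Yara: 4

Yara is at position 4, Sybil is at position 3; signed distance (j - i) = -1.
'report' requires j - i = -1. Actual distance is -1, so the relation HOLDS.

Answer: yes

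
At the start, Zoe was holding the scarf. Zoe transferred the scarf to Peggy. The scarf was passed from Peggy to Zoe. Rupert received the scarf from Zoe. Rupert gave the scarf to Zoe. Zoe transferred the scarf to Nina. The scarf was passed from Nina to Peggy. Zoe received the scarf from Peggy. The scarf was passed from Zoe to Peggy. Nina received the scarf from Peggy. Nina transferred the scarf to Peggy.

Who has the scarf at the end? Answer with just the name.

Answer: Peggy

Derivation:
Tracking the scarf through each event:
Start: Zoe has the scarf.
After event 1: Peggy has the scarf.
After event 2: Zoe has the scarf.
After event 3: Rupert has the scarf.
After event 4: Zoe has the scarf.
After event 5: Nina has the scarf.
After event 6: Peggy has the scarf.
After event 7: Zoe has the scarf.
After event 8: Peggy has the scarf.
After event 9: Nina has the scarf.
After event 10: Peggy has the scarf.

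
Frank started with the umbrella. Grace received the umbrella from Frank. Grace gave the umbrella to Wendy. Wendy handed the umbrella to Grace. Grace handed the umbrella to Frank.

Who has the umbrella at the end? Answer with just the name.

Tracking the umbrella through each event:
Start: Frank has the umbrella.
After event 1: Grace has the umbrella.
After event 2: Wendy has the umbrella.
After event 3: Grace has the umbrella.
After event 4: Frank has the umbrella.

Answer: Frank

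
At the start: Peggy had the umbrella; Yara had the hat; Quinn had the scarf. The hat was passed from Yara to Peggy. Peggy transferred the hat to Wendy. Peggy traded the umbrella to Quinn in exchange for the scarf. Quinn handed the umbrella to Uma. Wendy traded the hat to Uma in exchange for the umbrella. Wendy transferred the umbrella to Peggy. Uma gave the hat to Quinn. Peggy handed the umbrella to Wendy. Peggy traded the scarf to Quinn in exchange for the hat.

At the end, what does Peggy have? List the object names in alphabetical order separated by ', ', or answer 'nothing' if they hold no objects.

Answer: hat

Derivation:
Tracking all object holders:
Start: umbrella:Peggy, hat:Yara, scarf:Quinn
Event 1 (give hat: Yara -> Peggy). State: umbrella:Peggy, hat:Peggy, scarf:Quinn
Event 2 (give hat: Peggy -> Wendy). State: umbrella:Peggy, hat:Wendy, scarf:Quinn
Event 3 (swap umbrella<->scarf: now umbrella:Quinn, scarf:Peggy). State: umbrella:Quinn, hat:Wendy, scarf:Peggy
Event 4 (give umbrella: Quinn -> Uma). State: umbrella:Uma, hat:Wendy, scarf:Peggy
Event 5 (swap hat<->umbrella: now hat:Uma, umbrella:Wendy). State: umbrella:Wendy, hat:Uma, scarf:Peggy
Event 6 (give umbrella: Wendy -> Peggy). State: umbrella:Peggy, hat:Uma, scarf:Peggy
Event 7 (give hat: Uma -> Quinn). State: umbrella:Peggy, hat:Quinn, scarf:Peggy
Event 8 (give umbrella: Peggy -> Wendy). State: umbrella:Wendy, hat:Quinn, scarf:Peggy
Event 9 (swap scarf<->hat: now scarf:Quinn, hat:Peggy). State: umbrella:Wendy, hat:Peggy, scarf:Quinn

Final state: umbrella:Wendy, hat:Peggy, scarf:Quinn
Peggy holds: hat.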